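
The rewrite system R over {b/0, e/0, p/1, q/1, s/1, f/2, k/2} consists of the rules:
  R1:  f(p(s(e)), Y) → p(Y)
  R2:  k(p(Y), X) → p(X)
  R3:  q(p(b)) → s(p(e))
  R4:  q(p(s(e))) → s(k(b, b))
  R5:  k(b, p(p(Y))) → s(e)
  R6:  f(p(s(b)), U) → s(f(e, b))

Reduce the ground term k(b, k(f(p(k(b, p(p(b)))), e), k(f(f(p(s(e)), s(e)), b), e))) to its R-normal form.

1. k(b, k(f(p(k(b, p(p(b)))), e), k(f(f(p(s(e)), s(e)), b), e)))  →  k(b, k(f(p(s(e)), e), k(f(f(p(s(e)), s(e)), b), e)))   [R5 at 2.1.1.1]
2. k(b, k(f(p(s(e)), e), k(f(f(p(s(e)), s(e)), b), e)))  →  k(b, k(p(e), k(f(f(p(s(e)), s(e)), b), e)))   [R1 at 2.1]
3. k(b, k(p(e), k(f(f(p(s(e)), s(e)), b), e)))  →  k(b, p(k(f(f(p(s(e)), s(e)), b), e)))   [R2 at 2]
4. k(b, p(k(f(f(p(s(e)), s(e)), b), e)))  →  k(b, p(k(f(p(s(e)), b), e)))   [R1 at 2.1.1.1]
5. k(b, p(k(f(p(s(e)), b), e)))  →  k(b, p(k(p(b), e)))   [R1 at 2.1.1]
6. k(b, p(k(p(b), e)))  →  k(b, p(p(e)))   [R2 at 2.1]
7. k(b, p(p(e)))  →  s(e)   [R5 at ε]

s(e)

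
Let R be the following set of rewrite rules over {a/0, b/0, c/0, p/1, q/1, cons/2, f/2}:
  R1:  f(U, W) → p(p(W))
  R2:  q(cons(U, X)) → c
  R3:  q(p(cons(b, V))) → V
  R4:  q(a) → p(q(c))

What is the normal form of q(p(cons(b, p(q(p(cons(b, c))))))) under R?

p(c)

1. q(p(cons(b, p(q(p(cons(b, c)))))))  →  p(q(p(cons(b, c))))   [R3 at ε]
2. p(q(p(cons(b, c))))  →  p(c)   [R3 at 1]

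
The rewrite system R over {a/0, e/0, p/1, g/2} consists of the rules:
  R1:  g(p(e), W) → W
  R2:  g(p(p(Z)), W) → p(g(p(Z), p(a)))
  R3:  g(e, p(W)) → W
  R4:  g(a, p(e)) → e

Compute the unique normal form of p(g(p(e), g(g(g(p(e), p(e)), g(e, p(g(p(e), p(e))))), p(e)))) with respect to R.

p(p(e))

1. p(g(p(e), g(g(g(p(e), p(e)), g(e, p(g(p(e), p(e))))), p(e))))  →  p(g(g(g(p(e), p(e)), g(e, p(g(p(e), p(e))))), p(e)))   [R1 at 1]
2. p(g(g(g(p(e), p(e)), g(e, p(g(p(e), p(e))))), p(e)))  →  p(g(g(p(e), g(e, p(g(p(e), p(e))))), p(e)))   [R1 at 1.1.1]
3. p(g(g(p(e), g(e, p(g(p(e), p(e))))), p(e)))  →  p(g(g(e, p(g(p(e), p(e)))), p(e)))   [R1 at 1.1]
4. p(g(g(e, p(g(p(e), p(e)))), p(e)))  →  p(g(g(p(e), p(e)), p(e)))   [R3 at 1.1]
5. p(g(g(p(e), p(e)), p(e)))  →  p(g(p(e), p(e)))   [R1 at 1.1]
6. p(g(p(e), p(e)))  →  p(p(e))   [R1 at 1]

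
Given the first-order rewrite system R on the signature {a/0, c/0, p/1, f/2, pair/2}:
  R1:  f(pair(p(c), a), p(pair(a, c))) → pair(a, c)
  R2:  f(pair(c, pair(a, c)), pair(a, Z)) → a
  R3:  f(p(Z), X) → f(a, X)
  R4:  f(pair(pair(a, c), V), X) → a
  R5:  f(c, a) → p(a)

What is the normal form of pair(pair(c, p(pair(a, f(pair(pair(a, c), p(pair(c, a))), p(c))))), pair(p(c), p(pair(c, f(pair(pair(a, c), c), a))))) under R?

1. pair(pair(c, p(pair(a, f(pair(pair(a, c), p(pair(c, a))), p(c))))), pair(p(c), p(pair(c, f(pair(pair(a, c), c), a)))))  →  pair(pair(c, p(pair(a, a))), pair(p(c), p(pair(c, f(pair(pair(a, c), c), a)))))   [R4 at 1.2.1.2]
2. pair(pair(c, p(pair(a, a))), pair(p(c), p(pair(c, f(pair(pair(a, c), c), a)))))  →  pair(pair(c, p(pair(a, a))), pair(p(c), p(pair(c, a))))   [R4 at 2.2.1.2]

pair(pair(c, p(pair(a, a))), pair(p(c), p(pair(c, a))))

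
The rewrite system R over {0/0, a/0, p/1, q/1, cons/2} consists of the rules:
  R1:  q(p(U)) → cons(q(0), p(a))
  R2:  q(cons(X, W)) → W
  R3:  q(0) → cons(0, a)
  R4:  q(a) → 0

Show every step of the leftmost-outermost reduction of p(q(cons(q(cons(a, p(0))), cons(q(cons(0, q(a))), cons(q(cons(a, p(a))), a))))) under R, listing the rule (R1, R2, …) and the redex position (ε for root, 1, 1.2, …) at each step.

1. p(q(cons(q(cons(a, p(0))), cons(q(cons(0, q(a))), cons(q(cons(a, p(a))), a)))))  →  p(cons(q(cons(0, q(a))), cons(q(cons(a, p(a))), a)))   [R2 at 1]
2. p(cons(q(cons(0, q(a))), cons(q(cons(a, p(a))), a)))  →  p(cons(q(a), cons(q(cons(a, p(a))), a)))   [R2 at 1.1]
3. p(cons(q(a), cons(q(cons(a, p(a))), a)))  →  p(cons(0, cons(q(cons(a, p(a))), a)))   [R4 at 1.1]
4. p(cons(0, cons(q(cons(a, p(a))), a)))  →  p(cons(0, cons(p(a), a)))   [R2 at 1.2.1]

p(cons(0, cons(p(a), a)))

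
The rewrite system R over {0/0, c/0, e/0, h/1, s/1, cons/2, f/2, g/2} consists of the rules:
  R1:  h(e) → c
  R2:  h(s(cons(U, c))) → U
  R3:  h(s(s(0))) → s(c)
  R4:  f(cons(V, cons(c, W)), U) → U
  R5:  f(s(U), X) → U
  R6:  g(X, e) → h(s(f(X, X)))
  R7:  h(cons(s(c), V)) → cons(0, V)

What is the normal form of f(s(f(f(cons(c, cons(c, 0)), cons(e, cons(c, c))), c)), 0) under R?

c

1. f(s(f(f(cons(c, cons(c, 0)), cons(e, cons(c, c))), c)), 0)  →  f(f(cons(c, cons(c, 0)), cons(e, cons(c, c))), c)   [R5 at ε]
2. f(f(cons(c, cons(c, 0)), cons(e, cons(c, c))), c)  →  f(cons(e, cons(c, c)), c)   [R4 at 1]
3. f(cons(e, cons(c, c)), c)  →  c   [R4 at ε]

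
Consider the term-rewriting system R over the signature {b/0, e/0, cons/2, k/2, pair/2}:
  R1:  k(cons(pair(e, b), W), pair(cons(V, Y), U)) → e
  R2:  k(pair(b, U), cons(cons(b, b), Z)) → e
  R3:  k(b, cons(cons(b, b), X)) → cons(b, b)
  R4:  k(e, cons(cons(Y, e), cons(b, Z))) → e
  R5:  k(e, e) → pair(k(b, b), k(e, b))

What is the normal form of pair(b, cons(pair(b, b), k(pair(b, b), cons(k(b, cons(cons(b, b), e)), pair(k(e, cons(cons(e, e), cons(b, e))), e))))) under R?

pair(b, cons(pair(b, b), e))

1. pair(b, cons(pair(b, b), k(pair(b, b), cons(k(b, cons(cons(b, b), e)), pair(k(e, cons(cons(e, e), cons(b, e))), e)))))  →  pair(b, cons(pair(b, b), k(pair(b, b), cons(cons(b, b), pair(k(e, cons(cons(e, e), cons(b, e))), e)))))   [R3 at 2.2.2.1]
2. pair(b, cons(pair(b, b), k(pair(b, b), cons(cons(b, b), pair(k(e, cons(cons(e, e), cons(b, e))), e)))))  →  pair(b, cons(pair(b, b), e))   [R2 at 2.2]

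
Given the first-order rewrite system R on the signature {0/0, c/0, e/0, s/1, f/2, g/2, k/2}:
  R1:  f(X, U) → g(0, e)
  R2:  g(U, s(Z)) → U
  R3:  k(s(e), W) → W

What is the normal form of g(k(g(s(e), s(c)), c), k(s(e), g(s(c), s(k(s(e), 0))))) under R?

1. g(k(g(s(e), s(c)), c), k(s(e), g(s(c), s(k(s(e), 0)))))  →  g(k(s(e), c), k(s(e), g(s(c), s(k(s(e), 0)))))   [R2 at 1.1]
2. g(k(s(e), c), k(s(e), g(s(c), s(k(s(e), 0)))))  →  g(c, k(s(e), g(s(c), s(k(s(e), 0)))))   [R3 at 1]
3. g(c, k(s(e), g(s(c), s(k(s(e), 0)))))  →  g(c, g(s(c), s(k(s(e), 0))))   [R3 at 2]
4. g(c, g(s(c), s(k(s(e), 0))))  →  g(c, s(c))   [R2 at 2]
5. g(c, s(c))  →  c   [R2 at ε]

c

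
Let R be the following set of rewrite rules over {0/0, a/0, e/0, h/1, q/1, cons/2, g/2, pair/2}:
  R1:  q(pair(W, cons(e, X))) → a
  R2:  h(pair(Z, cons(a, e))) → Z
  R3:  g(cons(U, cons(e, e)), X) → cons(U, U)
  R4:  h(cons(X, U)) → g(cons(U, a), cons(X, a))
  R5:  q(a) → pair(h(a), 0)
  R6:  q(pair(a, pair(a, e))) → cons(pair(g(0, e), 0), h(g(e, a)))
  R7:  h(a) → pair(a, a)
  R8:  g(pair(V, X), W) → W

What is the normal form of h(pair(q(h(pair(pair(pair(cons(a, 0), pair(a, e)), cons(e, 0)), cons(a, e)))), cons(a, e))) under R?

a

1. h(pair(q(h(pair(pair(pair(cons(a, 0), pair(a, e)), cons(e, 0)), cons(a, e)))), cons(a, e)))  →  q(h(pair(pair(pair(cons(a, 0), pair(a, e)), cons(e, 0)), cons(a, e))))   [R2 at ε]
2. q(h(pair(pair(pair(cons(a, 0), pair(a, e)), cons(e, 0)), cons(a, e))))  →  q(pair(pair(cons(a, 0), pair(a, e)), cons(e, 0)))   [R2 at 1]
3. q(pair(pair(cons(a, 0), pair(a, e)), cons(e, 0)))  →  a   [R1 at ε]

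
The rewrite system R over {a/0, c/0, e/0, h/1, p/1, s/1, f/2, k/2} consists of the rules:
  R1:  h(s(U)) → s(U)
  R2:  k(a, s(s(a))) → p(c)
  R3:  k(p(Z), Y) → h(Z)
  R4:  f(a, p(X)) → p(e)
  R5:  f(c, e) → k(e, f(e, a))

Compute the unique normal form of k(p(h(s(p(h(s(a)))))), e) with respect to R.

1. k(p(h(s(p(h(s(a)))))), e)  →  h(h(s(p(h(s(a))))))   [R3 at ε]
2. h(h(s(p(h(s(a))))))  →  h(s(p(h(s(a)))))   [R1 at 1]
3. h(s(p(h(s(a)))))  →  s(p(h(s(a))))   [R1 at ε]
4. s(p(h(s(a))))  →  s(p(s(a)))   [R1 at 1.1]

s(p(s(a)))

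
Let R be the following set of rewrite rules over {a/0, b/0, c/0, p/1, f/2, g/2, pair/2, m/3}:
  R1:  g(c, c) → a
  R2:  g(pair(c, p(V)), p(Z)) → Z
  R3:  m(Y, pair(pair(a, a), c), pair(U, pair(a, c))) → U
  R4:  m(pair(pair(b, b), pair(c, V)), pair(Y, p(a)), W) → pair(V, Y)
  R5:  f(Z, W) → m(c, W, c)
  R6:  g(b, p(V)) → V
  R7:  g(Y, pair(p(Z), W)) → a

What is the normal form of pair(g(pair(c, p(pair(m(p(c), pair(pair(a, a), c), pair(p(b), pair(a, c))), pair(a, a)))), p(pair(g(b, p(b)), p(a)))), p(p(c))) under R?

pair(pair(b, p(a)), p(p(c)))

1. pair(g(pair(c, p(pair(m(p(c), pair(pair(a, a), c), pair(p(b), pair(a, c))), pair(a, a)))), p(pair(g(b, p(b)), p(a)))), p(p(c)))  →  pair(pair(g(b, p(b)), p(a)), p(p(c)))   [R2 at 1]
2. pair(pair(g(b, p(b)), p(a)), p(p(c)))  →  pair(pair(b, p(a)), p(p(c)))   [R6 at 1.1]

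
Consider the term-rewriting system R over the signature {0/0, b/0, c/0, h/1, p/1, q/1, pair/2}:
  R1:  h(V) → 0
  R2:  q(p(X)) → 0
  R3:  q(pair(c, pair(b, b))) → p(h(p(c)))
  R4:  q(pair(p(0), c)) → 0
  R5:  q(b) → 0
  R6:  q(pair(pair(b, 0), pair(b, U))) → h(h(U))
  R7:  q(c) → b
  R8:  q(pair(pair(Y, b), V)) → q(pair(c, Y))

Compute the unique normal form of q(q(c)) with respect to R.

1. q(q(c))  →  q(b)   [R7 at 1]
2. q(b)  →  0   [R5 at ε]

0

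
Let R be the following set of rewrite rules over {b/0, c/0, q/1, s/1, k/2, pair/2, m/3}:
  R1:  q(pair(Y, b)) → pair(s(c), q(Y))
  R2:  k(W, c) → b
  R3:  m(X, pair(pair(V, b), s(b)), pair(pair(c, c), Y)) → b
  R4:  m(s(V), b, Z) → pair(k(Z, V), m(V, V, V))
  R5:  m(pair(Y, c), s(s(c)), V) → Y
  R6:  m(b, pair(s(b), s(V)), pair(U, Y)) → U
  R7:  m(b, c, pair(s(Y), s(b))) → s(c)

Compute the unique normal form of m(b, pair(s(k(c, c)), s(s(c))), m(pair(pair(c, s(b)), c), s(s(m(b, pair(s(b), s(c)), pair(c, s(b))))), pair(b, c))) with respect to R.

c

1. m(b, pair(s(k(c, c)), s(s(c))), m(pair(pair(c, s(b)), c), s(s(m(b, pair(s(b), s(c)), pair(c, s(b))))), pair(b, c)))  →  m(b, pair(s(b), s(s(c))), m(pair(pair(c, s(b)), c), s(s(m(b, pair(s(b), s(c)), pair(c, s(b))))), pair(b, c)))   [R2 at 2.1.1]
2. m(b, pair(s(b), s(s(c))), m(pair(pair(c, s(b)), c), s(s(m(b, pair(s(b), s(c)), pair(c, s(b))))), pair(b, c)))  →  m(b, pair(s(b), s(s(c))), m(pair(pair(c, s(b)), c), s(s(c)), pair(b, c)))   [R6 at 3.2.1.1]
3. m(b, pair(s(b), s(s(c))), m(pair(pair(c, s(b)), c), s(s(c)), pair(b, c)))  →  m(b, pair(s(b), s(s(c))), pair(c, s(b)))   [R5 at 3]
4. m(b, pair(s(b), s(s(c))), pair(c, s(b)))  →  c   [R6 at ε]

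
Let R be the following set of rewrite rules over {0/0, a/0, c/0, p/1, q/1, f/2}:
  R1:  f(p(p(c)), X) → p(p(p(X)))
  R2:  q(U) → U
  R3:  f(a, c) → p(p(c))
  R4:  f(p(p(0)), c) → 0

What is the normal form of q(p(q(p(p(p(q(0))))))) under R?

p(p(p(p(0))))

1. q(p(q(p(p(p(q(0)))))))  →  p(q(p(p(p(q(0))))))   [R2 at ε]
2. p(q(p(p(p(q(0))))))  →  p(p(p(p(q(0)))))   [R2 at 1]
3. p(p(p(p(q(0)))))  →  p(p(p(p(0))))   [R2 at 1.1.1.1]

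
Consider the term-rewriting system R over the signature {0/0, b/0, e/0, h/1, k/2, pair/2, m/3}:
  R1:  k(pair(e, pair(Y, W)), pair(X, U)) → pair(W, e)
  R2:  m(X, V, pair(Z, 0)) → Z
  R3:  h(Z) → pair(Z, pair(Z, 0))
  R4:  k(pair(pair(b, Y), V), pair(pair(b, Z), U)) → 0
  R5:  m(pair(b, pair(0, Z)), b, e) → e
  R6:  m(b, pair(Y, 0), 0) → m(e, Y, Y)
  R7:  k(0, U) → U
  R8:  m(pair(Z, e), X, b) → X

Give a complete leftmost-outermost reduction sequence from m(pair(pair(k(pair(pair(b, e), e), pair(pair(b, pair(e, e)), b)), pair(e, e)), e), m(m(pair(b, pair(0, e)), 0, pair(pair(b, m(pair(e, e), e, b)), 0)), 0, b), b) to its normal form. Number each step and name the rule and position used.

0

1. m(pair(pair(k(pair(pair(b, e), e), pair(pair(b, pair(e, e)), b)), pair(e, e)), e), m(m(pair(b, pair(0, e)), 0, pair(pair(b, m(pair(e, e), e, b)), 0)), 0, b), b)  →  m(m(pair(b, pair(0, e)), 0, pair(pair(b, m(pair(e, e), e, b)), 0)), 0, b)   [R8 at ε]
2. m(m(pair(b, pair(0, e)), 0, pair(pair(b, m(pair(e, e), e, b)), 0)), 0, b)  →  m(pair(b, m(pair(e, e), e, b)), 0, b)   [R2 at 1]
3. m(pair(b, m(pair(e, e), e, b)), 0, b)  →  m(pair(b, e), 0, b)   [R8 at 1.2]
4. m(pair(b, e), 0, b)  →  0   [R8 at ε]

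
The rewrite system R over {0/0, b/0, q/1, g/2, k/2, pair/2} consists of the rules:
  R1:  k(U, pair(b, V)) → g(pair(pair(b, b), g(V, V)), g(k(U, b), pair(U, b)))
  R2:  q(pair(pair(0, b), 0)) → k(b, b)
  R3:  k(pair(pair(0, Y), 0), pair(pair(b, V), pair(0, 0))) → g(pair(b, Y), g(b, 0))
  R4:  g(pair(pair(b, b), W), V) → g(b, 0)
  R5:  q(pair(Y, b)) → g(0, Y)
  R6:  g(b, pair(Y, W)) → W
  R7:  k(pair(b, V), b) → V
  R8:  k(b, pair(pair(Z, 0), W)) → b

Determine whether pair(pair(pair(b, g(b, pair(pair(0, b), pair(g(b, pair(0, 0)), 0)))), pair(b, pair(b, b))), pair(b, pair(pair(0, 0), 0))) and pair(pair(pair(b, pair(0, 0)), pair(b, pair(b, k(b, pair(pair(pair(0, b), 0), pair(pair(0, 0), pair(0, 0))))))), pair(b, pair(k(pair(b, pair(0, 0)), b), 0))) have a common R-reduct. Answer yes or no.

Reduce t₁ = pair(pair(pair(b, g(b, pair(pair(0, b), pair(g(b, pair(0, 0)), 0)))), pair(b, pair(b, b))), pair(b, pair(pair(0, 0), 0))):
1. pair(pair(pair(b, g(b, pair(pair(0, b), pair(g(b, pair(0, 0)), 0)))), pair(b, pair(b, b))), pair(b, pair(pair(0, 0), 0)))  →  pair(pair(pair(b, pair(g(b, pair(0, 0)), 0)), pair(b, pair(b, b))), pair(b, pair(pair(0, 0), 0)))   [R6 at 1.1.2]
2. pair(pair(pair(b, pair(g(b, pair(0, 0)), 0)), pair(b, pair(b, b))), pair(b, pair(pair(0, 0), 0)))  →  pair(pair(pair(b, pair(0, 0)), pair(b, pair(b, b))), pair(b, pair(pair(0, 0), 0)))   [R6 at 1.1.2.1]

Reduce t₂ = pair(pair(pair(b, pair(0, 0)), pair(b, pair(b, k(b, pair(pair(pair(0, b), 0), pair(pair(0, 0), pair(0, 0))))))), pair(b, pair(k(pair(b, pair(0, 0)), b), 0))):
1. pair(pair(pair(b, pair(0, 0)), pair(b, pair(b, k(b, pair(pair(pair(0, b), 0), pair(pair(0, 0), pair(0, 0))))))), pair(b, pair(k(pair(b, pair(0, 0)), b), 0)))  →  pair(pair(pair(b, pair(0, 0)), pair(b, pair(b, b))), pair(b, pair(k(pair(b, pair(0, 0)), b), 0)))   [R8 at 1.2.2.2]
2. pair(pair(pair(b, pair(0, 0)), pair(b, pair(b, b))), pair(b, pair(k(pair(b, pair(0, 0)), b), 0)))  →  pair(pair(pair(b, pair(0, 0)), pair(b, pair(b, b))), pair(b, pair(pair(0, 0), 0)))   [R7 at 2.2.1]

yes — NF(t₁) = pair(pair(pair(b, pair(0, 0)), pair(b, pair(b, b))), pair(b, pair(pair(0, 0), 0))), NF(t₂) = pair(pair(pair(b, pair(0, 0)), pair(b, pair(b, b))), pair(b, pair(pair(0, 0), 0)))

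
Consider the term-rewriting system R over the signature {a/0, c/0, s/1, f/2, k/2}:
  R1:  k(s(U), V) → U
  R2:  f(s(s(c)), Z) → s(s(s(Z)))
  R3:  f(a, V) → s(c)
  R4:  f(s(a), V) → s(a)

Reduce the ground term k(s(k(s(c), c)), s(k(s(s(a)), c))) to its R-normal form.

1. k(s(k(s(c), c)), s(k(s(s(a)), c)))  →  k(s(c), c)   [R1 at ε]
2. k(s(c), c)  →  c   [R1 at ε]

c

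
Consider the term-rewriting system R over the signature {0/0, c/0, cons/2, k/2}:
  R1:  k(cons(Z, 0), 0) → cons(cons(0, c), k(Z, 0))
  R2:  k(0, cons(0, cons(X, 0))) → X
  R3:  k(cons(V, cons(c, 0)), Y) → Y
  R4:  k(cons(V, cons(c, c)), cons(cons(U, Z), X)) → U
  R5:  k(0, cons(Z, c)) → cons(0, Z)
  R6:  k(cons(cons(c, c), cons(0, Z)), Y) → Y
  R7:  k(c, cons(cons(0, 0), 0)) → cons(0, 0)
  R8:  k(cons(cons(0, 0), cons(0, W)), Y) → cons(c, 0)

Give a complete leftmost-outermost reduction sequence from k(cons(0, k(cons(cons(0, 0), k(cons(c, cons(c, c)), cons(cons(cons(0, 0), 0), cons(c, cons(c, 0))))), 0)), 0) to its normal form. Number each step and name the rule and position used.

1. k(cons(0, k(cons(cons(0, 0), k(cons(c, cons(c, c)), cons(cons(cons(0, 0), 0), cons(c, cons(c, 0))))), 0)), 0)  →  k(cons(0, k(cons(cons(0, 0), cons(0, 0)), 0)), 0)   [R4 at 1.2.1.2]
2. k(cons(0, k(cons(cons(0, 0), cons(0, 0)), 0)), 0)  →  k(cons(0, cons(c, 0)), 0)   [R8 at 1.2]
3. k(cons(0, cons(c, 0)), 0)  →  0   [R3 at ε]

0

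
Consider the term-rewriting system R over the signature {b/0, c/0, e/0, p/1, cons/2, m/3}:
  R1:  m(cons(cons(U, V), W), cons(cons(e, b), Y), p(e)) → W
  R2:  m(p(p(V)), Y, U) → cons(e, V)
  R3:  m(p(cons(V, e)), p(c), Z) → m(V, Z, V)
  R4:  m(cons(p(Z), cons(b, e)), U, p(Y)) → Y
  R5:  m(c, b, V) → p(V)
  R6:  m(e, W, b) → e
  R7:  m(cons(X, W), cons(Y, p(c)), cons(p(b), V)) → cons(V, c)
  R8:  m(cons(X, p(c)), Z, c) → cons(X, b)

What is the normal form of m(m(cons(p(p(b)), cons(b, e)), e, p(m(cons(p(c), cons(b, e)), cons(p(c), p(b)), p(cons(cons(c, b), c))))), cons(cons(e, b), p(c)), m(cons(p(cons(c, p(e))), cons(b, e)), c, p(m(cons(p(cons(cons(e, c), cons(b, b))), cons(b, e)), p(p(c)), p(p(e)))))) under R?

1. m(m(cons(p(p(b)), cons(b, e)), e, p(m(cons(p(c), cons(b, e)), cons(p(c), p(b)), p(cons(cons(c, b), c))))), cons(cons(e, b), p(c)), m(cons(p(cons(c, p(e))), cons(b, e)), c, p(m(cons(p(cons(cons(e, c), cons(b, b))), cons(b, e)), p(p(c)), p(p(e))))))  →  m(m(cons(p(c), cons(b, e)), cons(p(c), p(b)), p(cons(cons(c, b), c))), cons(cons(e, b), p(c)), m(cons(p(cons(c, p(e))), cons(b, e)), c, p(m(cons(p(cons(cons(e, c), cons(b, b))), cons(b, e)), p(p(c)), p(p(e))))))   [R4 at 1]
2. m(m(cons(p(c), cons(b, e)), cons(p(c), p(b)), p(cons(cons(c, b), c))), cons(cons(e, b), p(c)), m(cons(p(cons(c, p(e))), cons(b, e)), c, p(m(cons(p(cons(cons(e, c), cons(b, b))), cons(b, e)), p(p(c)), p(p(e))))))  →  m(cons(cons(c, b), c), cons(cons(e, b), p(c)), m(cons(p(cons(c, p(e))), cons(b, e)), c, p(m(cons(p(cons(cons(e, c), cons(b, b))), cons(b, e)), p(p(c)), p(p(e))))))   [R4 at 1]
3. m(cons(cons(c, b), c), cons(cons(e, b), p(c)), m(cons(p(cons(c, p(e))), cons(b, e)), c, p(m(cons(p(cons(cons(e, c), cons(b, b))), cons(b, e)), p(p(c)), p(p(e))))))  →  m(cons(cons(c, b), c), cons(cons(e, b), p(c)), m(cons(p(cons(cons(e, c), cons(b, b))), cons(b, e)), p(p(c)), p(p(e))))   [R4 at 3]
4. m(cons(cons(c, b), c), cons(cons(e, b), p(c)), m(cons(p(cons(cons(e, c), cons(b, b))), cons(b, e)), p(p(c)), p(p(e))))  →  m(cons(cons(c, b), c), cons(cons(e, b), p(c)), p(e))   [R4 at 3]
5. m(cons(cons(c, b), c), cons(cons(e, b), p(c)), p(e))  →  c   [R1 at ε]

c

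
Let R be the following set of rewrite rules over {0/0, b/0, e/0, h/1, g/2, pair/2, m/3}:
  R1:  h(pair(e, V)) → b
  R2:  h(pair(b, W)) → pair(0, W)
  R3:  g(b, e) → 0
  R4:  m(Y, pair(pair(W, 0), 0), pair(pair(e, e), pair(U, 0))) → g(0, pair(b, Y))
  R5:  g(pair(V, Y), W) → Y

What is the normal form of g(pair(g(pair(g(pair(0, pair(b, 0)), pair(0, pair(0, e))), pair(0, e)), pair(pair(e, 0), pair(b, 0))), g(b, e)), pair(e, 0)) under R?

1. g(pair(g(pair(g(pair(0, pair(b, 0)), pair(0, pair(0, e))), pair(0, e)), pair(pair(e, 0), pair(b, 0))), g(b, e)), pair(e, 0))  →  g(b, e)   [R5 at ε]
2. g(b, e)  →  0   [R3 at ε]

0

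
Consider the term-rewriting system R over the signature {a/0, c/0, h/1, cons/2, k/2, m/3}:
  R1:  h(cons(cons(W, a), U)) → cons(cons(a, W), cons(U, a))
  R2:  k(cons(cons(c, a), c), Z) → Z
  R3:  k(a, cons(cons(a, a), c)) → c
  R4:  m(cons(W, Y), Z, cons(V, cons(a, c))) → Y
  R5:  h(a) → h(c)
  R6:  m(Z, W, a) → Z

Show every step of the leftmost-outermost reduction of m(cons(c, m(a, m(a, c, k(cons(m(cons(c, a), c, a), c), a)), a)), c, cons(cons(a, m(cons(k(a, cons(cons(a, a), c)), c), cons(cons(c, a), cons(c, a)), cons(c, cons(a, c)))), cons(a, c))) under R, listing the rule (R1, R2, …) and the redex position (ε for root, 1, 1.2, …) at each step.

1. m(cons(c, m(a, m(a, c, k(cons(m(cons(c, a), c, a), c), a)), a)), c, cons(cons(a, m(cons(k(a, cons(cons(a, a), c)), c), cons(cons(c, a), cons(c, a)), cons(c, cons(a, c)))), cons(a, c)))  →  m(a, m(a, c, k(cons(m(cons(c, a), c, a), c), a)), a)   [R4 at ε]
2. m(a, m(a, c, k(cons(m(cons(c, a), c, a), c), a)), a)  →  a   [R6 at ε]

a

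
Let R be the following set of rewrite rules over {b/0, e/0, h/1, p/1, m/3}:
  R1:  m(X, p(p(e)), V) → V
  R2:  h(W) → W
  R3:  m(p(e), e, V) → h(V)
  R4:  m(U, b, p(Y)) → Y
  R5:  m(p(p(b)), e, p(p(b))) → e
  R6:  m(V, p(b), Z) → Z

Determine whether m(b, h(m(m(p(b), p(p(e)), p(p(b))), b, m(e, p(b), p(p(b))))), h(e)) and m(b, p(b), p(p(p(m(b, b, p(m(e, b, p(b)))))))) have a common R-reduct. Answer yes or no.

no — NF(t₁) = e, NF(t₂) = p(p(p(b)))

Reduce t₁ = m(b, h(m(m(p(b), p(p(e)), p(p(b))), b, m(e, p(b), p(p(b))))), h(e)):
1. m(b, h(m(m(p(b), p(p(e)), p(p(b))), b, m(e, p(b), p(p(b))))), h(e))  →  m(b, m(m(p(b), p(p(e)), p(p(b))), b, m(e, p(b), p(p(b)))), h(e))   [R2 at 2]
2. m(b, m(m(p(b), p(p(e)), p(p(b))), b, m(e, p(b), p(p(b)))), h(e))  →  m(b, m(p(p(b)), b, m(e, p(b), p(p(b)))), h(e))   [R1 at 2.1]
3. m(b, m(p(p(b)), b, m(e, p(b), p(p(b)))), h(e))  →  m(b, m(p(p(b)), b, p(p(b))), h(e))   [R6 at 2.3]
4. m(b, m(p(p(b)), b, p(p(b))), h(e))  →  m(b, p(b), h(e))   [R4 at 2]
5. m(b, p(b), h(e))  →  h(e)   [R6 at ε]
6. h(e)  →  e   [R2 at ε]

Reduce t₂ = m(b, p(b), p(p(p(m(b, b, p(m(e, b, p(b)))))))):
1. m(b, p(b), p(p(p(m(b, b, p(m(e, b, p(b))))))))  →  p(p(p(m(b, b, p(m(e, b, p(b)))))))   [R6 at ε]
2. p(p(p(m(b, b, p(m(e, b, p(b)))))))  →  p(p(p(m(e, b, p(b)))))   [R4 at 1.1.1]
3. p(p(p(m(e, b, p(b)))))  →  p(p(p(b)))   [R4 at 1.1.1]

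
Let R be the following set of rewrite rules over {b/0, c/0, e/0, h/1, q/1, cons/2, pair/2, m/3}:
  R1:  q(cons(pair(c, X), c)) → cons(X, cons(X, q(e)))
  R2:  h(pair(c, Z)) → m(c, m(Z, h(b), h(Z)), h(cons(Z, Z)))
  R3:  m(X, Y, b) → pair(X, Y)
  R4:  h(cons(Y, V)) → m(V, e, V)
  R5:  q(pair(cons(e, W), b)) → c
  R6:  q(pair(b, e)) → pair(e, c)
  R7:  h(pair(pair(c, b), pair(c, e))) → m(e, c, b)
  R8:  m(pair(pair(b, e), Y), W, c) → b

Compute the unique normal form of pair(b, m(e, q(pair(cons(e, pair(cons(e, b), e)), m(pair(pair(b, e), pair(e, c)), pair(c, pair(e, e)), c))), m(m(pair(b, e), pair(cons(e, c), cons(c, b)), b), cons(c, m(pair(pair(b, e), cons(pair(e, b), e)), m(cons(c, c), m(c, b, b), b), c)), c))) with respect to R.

1. pair(b, m(e, q(pair(cons(e, pair(cons(e, b), e)), m(pair(pair(b, e), pair(e, c)), pair(c, pair(e, e)), c))), m(m(pair(b, e), pair(cons(e, c), cons(c, b)), b), cons(c, m(pair(pair(b, e), cons(pair(e, b), e)), m(cons(c, c), m(c, b, b), b), c)), c)))  →  pair(b, m(e, q(pair(cons(e, pair(cons(e, b), e)), b)), m(m(pair(b, e), pair(cons(e, c), cons(c, b)), b), cons(c, m(pair(pair(b, e), cons(pair(e, b), e)), m(cons(c, c), m(c, b, b), b), c)), c)))   [R8 at 2.2.1.2]
2. pair(b, m(e, q(pair(cons(e, pair(cons(e, b), e)), b)), m(m(pair(b, e), pair(cons(e, c), cons(c, b)), b), cons(c, m(pair(pair(b, e), cons(pair(e, b), e)), m(cons(c, c), m(c, b, b), b), c)), c)))  →  pair(b, m(e, c, m(m(pair(b, e), pair(cons(e, c), cons(c, b)), b), cons(c, m(pair(pair(b, e), cons(pair(e, b), e)), m(cons(c, c), m(c, b, b), b), c)), c)))   [R5 at 2.2]
3. pair(b, m(e, c, m(m(pair(b, e), pair(cons(e, c), cons(c, b)), b), cons(c, m(pair(pair(b, e), cons(pair(e, b), e)), m(cons(c, c), m(c, b, b), b), c)), c)))  →  pair(b, m(e, c, m(pair(pair(b, e), pair(cons(e, c), cons(c, b))), cons(c, m(pair(pair(b, e), cons(pair(e, b), e)), m(cons(c, c), m(c, b, b), b), c)), c)))   [R3 at 2.3.1]
4. pair(b, m(e, c, m(pair(pair(b, e), pair(cons(e, c), cons(c, b))), cons(c, m(pair(pair(b, e), cons(pair(e, b), e)), m(cons(c, c), m(c, b, b), b), c)), c)))  →  pair(b, m(e, c, b))   [R8 at 2.3]
5. pair(b, m(e, c, b))  →  pair(b, pair(e, c))   [R3 at 2]

pair(b, pair(e, c))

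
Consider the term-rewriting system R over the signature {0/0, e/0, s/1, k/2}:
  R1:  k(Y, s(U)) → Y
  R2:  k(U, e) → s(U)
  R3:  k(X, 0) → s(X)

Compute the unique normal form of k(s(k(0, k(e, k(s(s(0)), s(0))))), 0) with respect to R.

s(s(s(0)))

1. k(s(k(0, k(e, k(s(s(0)), s(0))))), 0)  →  s(s(k(0, k(e, k(s(s(0)), s(0))))))   [R3 at ε]
2. s(s(k(0, k(e, k(s(s(0)), s(0))))))  →  s(s(k(0, k(e, s(s(0))))))   [R1 at 1.1.2.2]
3. s(s(k(0, k(e, s(s(0))))))  →  s(s(k(0, e)))   [R1 at 1.1.2]
4. s(s(k(0, e)))  →  s(s(s(0)))   [R2 at 1.1]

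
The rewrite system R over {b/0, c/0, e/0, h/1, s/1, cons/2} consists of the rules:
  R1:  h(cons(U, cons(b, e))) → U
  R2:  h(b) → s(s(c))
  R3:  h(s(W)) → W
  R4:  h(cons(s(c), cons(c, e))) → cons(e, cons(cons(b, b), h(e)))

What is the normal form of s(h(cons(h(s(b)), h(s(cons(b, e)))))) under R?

1. s(h(cons(h(s(b)), h(s(cons(b, e))))))  →  s(h(cons(b, h(s(cons(b, e))))))   [R3 at 1.1.1]
2. s(h(cons(b, h(s(cons(b, e))))))  →  s(h(cons(b, cons(b, e))))   [R3 at 1.1.2]
3. s(h(cons(b, cons(b, e))))  →  s(b)   [R1 at 1]

s(b)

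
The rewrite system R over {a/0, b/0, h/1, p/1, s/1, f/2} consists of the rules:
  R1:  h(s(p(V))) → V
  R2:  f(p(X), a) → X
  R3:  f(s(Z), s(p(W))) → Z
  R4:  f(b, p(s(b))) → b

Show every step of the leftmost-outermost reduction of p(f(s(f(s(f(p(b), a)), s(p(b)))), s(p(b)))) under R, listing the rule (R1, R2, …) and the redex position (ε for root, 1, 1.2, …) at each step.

1. p(f(s(f(s(f(p(b), a)), s(p(b)))), s(p(b))))  →  p(f(s(f(p(b), a)), s(p(b))))   [R3 at 1]
2. p(f(s(f(p(b), a)), s(p(b))))  →  p(f(p(b), a))   [R3 at 1]
3. p(f(p(b), a))  →  p(b)   [R2 at 1]

p(b)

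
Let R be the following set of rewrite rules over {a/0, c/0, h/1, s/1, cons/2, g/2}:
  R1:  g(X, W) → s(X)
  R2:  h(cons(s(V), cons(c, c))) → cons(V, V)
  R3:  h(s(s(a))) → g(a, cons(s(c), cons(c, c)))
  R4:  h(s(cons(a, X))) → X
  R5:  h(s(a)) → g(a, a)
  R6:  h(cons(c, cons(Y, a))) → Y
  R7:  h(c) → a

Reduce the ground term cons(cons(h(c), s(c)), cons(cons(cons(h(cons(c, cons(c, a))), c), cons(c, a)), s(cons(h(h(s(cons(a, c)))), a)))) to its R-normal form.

cons(cons(a, s(c)), cons(cons(cons(c, c), cons(c, a)), s(cons(a, a))))

1. cons(cons(h(c), s(c)), cons(cons(cons(h(cons(c, cons(c, a))), c), cons(c, a)), s(cons(h(h(s(cons(a, c)))), a))))  →  cons(cons(a, s(c)), cons(cons(cons(h(cons(c, cons(c, a))), c), cons(c, a)), s(cons(h(h(s(cons(a, c)))), a))))   [R7 at 1.1]
2. cons(cons(a, s(c)), cons(cons(cons(h(cons(c, cons(c, a))), c), cons(c, a)), s(cons(h(h(s(cons(a, c)))), a))))  →  cons(cons(a, s(c)), cons(cons(cons(c, c), cons(c, a)), s(cons(h(h(s(cons(a, c)))), a))))   [R6 at 2.1.1.1]
3. cons(cons(a, s(c)), cons(cons(cons(c, c), cons(c, a)), s(cons(h(h(s(cons(a, c)))), a))))  →  cons(cons(a, s(c)), cons(cons(cons(c, c), cons(c, a)), s(cons(h(c), a))))   [R4 at 2.2.1.1.1]
4. cons(cons(a, s(c)), cons(cons(cons(c, c), cons(c, a)), s(cons(h(c), a))))  →  cons(cons(a, s(c)), cons(cons(cons(c, c), cons(c, a)), s(cons(a, a))))   [R7 at 2.2.1.1]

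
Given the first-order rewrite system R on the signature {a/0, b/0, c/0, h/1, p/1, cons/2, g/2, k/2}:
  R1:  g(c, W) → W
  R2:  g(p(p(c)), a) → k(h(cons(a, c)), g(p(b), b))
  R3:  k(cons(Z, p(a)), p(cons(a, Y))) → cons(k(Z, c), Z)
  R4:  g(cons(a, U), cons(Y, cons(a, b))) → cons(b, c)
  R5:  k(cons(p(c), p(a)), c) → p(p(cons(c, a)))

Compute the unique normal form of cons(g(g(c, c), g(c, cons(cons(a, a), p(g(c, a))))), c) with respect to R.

cons(cons(cons(a, a), p(a)), c)

1. cons(g(g(c, c), g(c, cons(cons(a, a), p(g(c, a))))), c)  →  cons(g(c, g(c, cons(cons(a, a), p(g(c, a))))), c)   [R1 at 1.1]
2. cons(g(c, g(c, cons(cons(a, a), p(g(c, a))))), c)  →  cons(g(c, cons(cons(a, a), p(g(c, a)))), c)   [R1 at 1]
3. cons(g(c, cons(cons(a, a), p(g(c, a)))), c)  →  cons(cons(cons(a, a), p(g(c, a))), c)   [R1 at 1]
4. cons(cons(cons(a, a), p(g(c, a))), c)  →  cons(cons(cons(a, a), p(a)), c)   [R1 at 1.2.1]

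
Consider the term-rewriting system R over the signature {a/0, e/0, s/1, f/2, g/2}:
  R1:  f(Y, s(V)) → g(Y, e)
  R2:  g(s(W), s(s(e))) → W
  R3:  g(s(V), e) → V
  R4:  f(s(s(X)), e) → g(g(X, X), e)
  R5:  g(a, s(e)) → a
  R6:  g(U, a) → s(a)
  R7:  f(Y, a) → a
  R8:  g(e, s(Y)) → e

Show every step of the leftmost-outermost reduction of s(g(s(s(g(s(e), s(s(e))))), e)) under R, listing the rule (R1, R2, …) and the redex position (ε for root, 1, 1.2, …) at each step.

s(s(e))

1. s(g(s(s(g(s(e), s(s(e))))), e))  →  s(s(g(s(e), s(s(e)))))   [R3 at 1]
2. s(s(g(s(e), s(s(e)))))  →  s(s(e))   [R2 at 1.1]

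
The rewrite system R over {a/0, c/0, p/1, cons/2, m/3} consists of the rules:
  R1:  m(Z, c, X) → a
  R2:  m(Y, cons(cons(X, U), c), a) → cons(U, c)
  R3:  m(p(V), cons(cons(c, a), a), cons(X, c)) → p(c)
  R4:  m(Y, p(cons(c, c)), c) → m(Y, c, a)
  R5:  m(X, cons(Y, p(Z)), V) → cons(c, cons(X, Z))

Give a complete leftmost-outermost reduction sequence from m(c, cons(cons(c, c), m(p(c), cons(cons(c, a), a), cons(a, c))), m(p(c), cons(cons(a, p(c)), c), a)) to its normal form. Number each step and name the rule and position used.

cons(c, cons(c, c))

1. m(c, cons(cons(c, c), m(p(c), cons(cons(c, a), a), cons(a, c))), m(p(c), cons(cons(a, p(c)), c), a))  →  m(c, cons(cons(c, c), p(c)), m(p(c), cons(cons(a, p(c)), c), a))   [R3 at 2.2]
2. m(c, cons(cons(c, c), p(c)), m(p(c), cons(cons(a, p(c)), c), a))  →  cons(c, cons(c, c))   [R5 at ε]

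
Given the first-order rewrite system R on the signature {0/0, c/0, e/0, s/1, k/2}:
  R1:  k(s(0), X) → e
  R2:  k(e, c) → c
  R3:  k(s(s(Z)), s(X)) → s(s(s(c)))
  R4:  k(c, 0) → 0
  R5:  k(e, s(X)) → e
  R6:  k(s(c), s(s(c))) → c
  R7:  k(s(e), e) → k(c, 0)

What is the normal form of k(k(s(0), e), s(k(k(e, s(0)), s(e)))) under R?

e

1. k(k(s(0), e), s(k(k(e, s(0)), s(e))))  →  k(e, s(k(k(e, s(0)), s(e))))   [R1 at 1]
2. k(e, s(k(k(e, s(0)), s(e))))  →  e   [R5 at ε]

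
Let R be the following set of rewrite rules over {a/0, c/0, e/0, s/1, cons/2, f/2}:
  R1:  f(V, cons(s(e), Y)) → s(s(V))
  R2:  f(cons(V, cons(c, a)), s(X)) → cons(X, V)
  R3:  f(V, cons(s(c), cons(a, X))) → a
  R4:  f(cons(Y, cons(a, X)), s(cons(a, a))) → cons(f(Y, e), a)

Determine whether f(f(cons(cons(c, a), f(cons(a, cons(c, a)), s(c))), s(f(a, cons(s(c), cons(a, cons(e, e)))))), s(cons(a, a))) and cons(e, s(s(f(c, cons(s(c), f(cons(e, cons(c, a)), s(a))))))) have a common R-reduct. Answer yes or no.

no — NF(t₁) = cons(cons(a, a), a), NF(t₂) = cons(e, s(s(a)))

Reduce t₁ = f(f(cons(cons(c, a), f(cons(a, cons(c, a)), s(c))), s(f(a, cons(s(c), cons(a, cons(e, e)))))), s(cons(a, a))):
1. f(f(cons(cons(c, a), f(cons(a, cons(c, a)), s(c))), s(f(a, cons(s(c), cons(a, cons(e, e)))))), s(cons(a, a)))  →  f(f(cons(cons(c, a), cons(c, a)), s(f(a, cons(s(c), cons(a, cons(e, e)))))), s(cons(a, a)))   [R2 at 1.1.2]
2. f(f(cons(cons(c, a), cons(c, a)), s(f(a, cons(s(c), cons(a, cons(e, e)))))), s(cons(a, a)))  →  f(cons(f(a, cons(s(c), cons(a, cons(e, e)))), cons(c, a)), s(cons(a, a)))   [R2 at 1]
3. f(cons(f(a, cons(s(c), cons(a, cons(e, e)))), cons(c, a)), s(cons(a, a)))  →  cons(cons(a, a), f(a, cons(s(c), cons(a, cons(e, e)))))   [R2 at ε]
4. cons(cons(a, a), f(a, cons(s(c), cons(a, cons(e, e)))))  →  cons(cons(a, a), a)   [R3 at 2]

Reduce t₂ = cons(e, s(s(f(c, cons(s(c), f(cons(e, cons(c, a)), s(a))))))):
1. cons(e, s(s(f(c, cons(s(c), f(cons(e, cons(c, a)), s(a)))))))  →  cons(e, s(s(f(c, cons(s(c), cons(a, e))))))   [R2 at 2.1.1.2.2]
2. cons(e, s(s(f(c, cons(s(c), cons(a, e))))))  →  cons(e, s(s(a)))   [R3 at 2.1.1]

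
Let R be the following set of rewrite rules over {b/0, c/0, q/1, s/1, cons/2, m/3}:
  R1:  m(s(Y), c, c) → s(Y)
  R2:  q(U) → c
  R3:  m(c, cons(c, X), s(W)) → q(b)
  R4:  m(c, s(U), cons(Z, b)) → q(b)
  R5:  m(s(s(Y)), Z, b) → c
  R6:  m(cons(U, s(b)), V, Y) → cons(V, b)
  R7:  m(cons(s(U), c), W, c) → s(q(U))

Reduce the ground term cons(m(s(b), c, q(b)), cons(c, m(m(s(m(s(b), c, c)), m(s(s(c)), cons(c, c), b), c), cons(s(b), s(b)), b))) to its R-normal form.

1. cons(m(s(b), c, q(b)), cons(c, m(m(s(m(s(b), c, c)), m(s(s(c)), cons(c, c), b), c), cons(s(b), s(b)), b)))  →  cons(m(s(b), c, c), cons(c, m(m(s(m(s(b), c, c)), m(s(s(c)), cons(c, c), b), c), cons(s(b), s(b)), b)))   [R2 at 1.3]
2. cons(m(s(b), c, c), cons(c, m(m(s(m(s(b), c, c)), m(s(s(c)), cons(c, c), b), c), cons(s(b), s(b)), b)))  →  cons(s(b), cons(c, m(m(s(m(s(b), c, c)), m(s(s(c)), cons(c, c), b), c), cons(s(b), s(b)), b)))   [R1 at 1]
3. cons(s(b), cons(c, m(m(s(m(s(b), c, c)), m(s(s(c)), cons(c, c), b), c), cons(s(b), s(b)), b)))  →  cons(s(b), cons(c, m(m(s(s(b)), m(s(s(c)), cons(c, c), b), c), cons(s(b), s(b)), b)))   [R1 at 2.2.1.1.1]
4. cons(s(b), cons(c, m(m(s(s(b)), m(s(s(c)), cons(c, c), b), c), cons(s(b), s(b)), b)))  →  cons(s(b), cons(c, m(m(s(s(b)), c, c), cons(s(b), s(b)), b)))   [R5 at 2.2.1.2]
5. cons(s(b), cons(c, m(m(s(s(b)), c, c), cons(s(b), s(b)), b)))  →  cons(s(b), cons(c, m(s(s(b)), cons(s(b), s(b)), b)))   [R1 at 2.2.1]
6. cons(s(b), cons(c, m(s(s(b)), cons(s(b), s(b)), b)))  →  cons(s(b), cons(c, c))   [R5 at 2.2]

cons(s(b), cons(c, c))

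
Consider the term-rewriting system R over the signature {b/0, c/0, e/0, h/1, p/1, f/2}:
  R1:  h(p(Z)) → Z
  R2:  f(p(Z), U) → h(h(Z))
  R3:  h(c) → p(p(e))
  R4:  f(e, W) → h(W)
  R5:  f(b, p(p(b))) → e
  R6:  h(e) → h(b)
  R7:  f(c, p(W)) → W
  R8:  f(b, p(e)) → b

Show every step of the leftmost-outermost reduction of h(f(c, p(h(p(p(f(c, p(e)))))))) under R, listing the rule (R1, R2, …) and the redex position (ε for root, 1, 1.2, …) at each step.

e

1. h(f(c, p(h(p(p(f(c, p(e))))))))  →  h(h(p(p(f(c, p(e))))))   [R7 at 1]
2. h(h(p(p(f(c, p(e))))))  →  h(p(f(c, p(e))))   [R1 at 1]
3. h(p(f(c, p(e))))  →  f(c, p(e))   [R1 at ε]
4. f(c, p(e))  →  e   [R7 at ε]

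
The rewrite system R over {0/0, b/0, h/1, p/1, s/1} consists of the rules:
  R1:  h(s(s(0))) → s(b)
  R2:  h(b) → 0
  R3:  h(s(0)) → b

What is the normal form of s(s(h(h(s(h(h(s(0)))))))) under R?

1. s(s(h(h(s(h(h(s(0))))))))  →  s(s(h(h(s(h(b))))))   [R3 at 1.1.1.1.1.1]
2. s(s(h(h(s(h(b))))))  →  s(s(h(h(s(0)))))   [R2 at 1.1.1.1.1]
3. s(s(h(h(s(0)))))  →  s(s(h(b)))   [R3 at 1.1.1]
4. s(s(h(b)))  →  s(s(0))   [R2 at 1.1]

s(s(0))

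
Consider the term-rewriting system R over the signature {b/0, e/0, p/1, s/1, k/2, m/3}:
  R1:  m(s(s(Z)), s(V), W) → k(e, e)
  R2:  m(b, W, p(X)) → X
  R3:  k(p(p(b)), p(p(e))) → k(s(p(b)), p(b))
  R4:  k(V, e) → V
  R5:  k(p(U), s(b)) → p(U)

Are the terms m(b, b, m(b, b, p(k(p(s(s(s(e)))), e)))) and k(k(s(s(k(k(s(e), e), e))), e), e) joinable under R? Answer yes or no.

yes — NF(t₁) = s(s(s(e))), NF(t₂) = s(s(s(e)))

Reduce t₁ = m(b, b, m(b, b, p(k(p(s(s(s(e)))), e)))):
1. m(b, b, m(b, b, p(k(p(s(s(s(e)))), e))))  →  m(b, b, k(p(s(s(s(e)))), e))   [R2 at 3]
2. m(b, b, k(p(s(s(s(e)))), e))  →  m(b, b, p(s(s(s(e)))))   [R4 at 3]
3. m(b, b, p(s(s(s(e)))))  →  s(s(s(e)))   [R2 at ε]

Reduce t₂ = k(k(s(s(k(k(s(e), e), e))), e), e):
1. k(k(s(s(k(k(s(e), e), e))), e), e)  →  k(s(s(k(k(s(e), e), e))), e)   [R4 at ε]
2. k(s(s(k(k(s(e), e), e))), e)  →  s(s(k(k(s(e), e), e)))   [R4 at ε]
3. s(s(k(k(s(e), e), e)))  →  s(s(k(s(e), e)))   [R4 at 1.1]
4. s(s(k(s(e), e)))  →  s(s(s(e)))   [R4 at 1.1]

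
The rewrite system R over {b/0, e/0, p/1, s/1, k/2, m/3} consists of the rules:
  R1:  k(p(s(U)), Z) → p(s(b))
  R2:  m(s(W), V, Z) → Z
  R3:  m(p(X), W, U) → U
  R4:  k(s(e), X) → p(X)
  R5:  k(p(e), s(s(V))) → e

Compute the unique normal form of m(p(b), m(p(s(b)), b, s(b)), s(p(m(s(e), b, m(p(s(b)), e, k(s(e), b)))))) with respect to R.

1. m(p(b), m(p(s(b)), b, s(b)), s(p(m(s(e), b, m(p(s(b)), e, k(s(e), b))))))  →  s(p(m(s(e), b, m(p(s(b)), e, k(s(e), b)))))   [R3 at ε]
2. s(p(m(s(e), b, m(p(s(b)), e, k(s(e), b)))))  →  s(p(m(p(s(b)), e, k(s(e), b))))   [R2 at 1.1]
3. s(p(m(p(s(b)), e, k(s(e), b))))  →  s(p(k(s(e), b)))   [R3 at 1.1]
4. s(p(k(s(e), b)))  →  s(p(p(b)))   [R4 at 1.1]

s(p(p(b)))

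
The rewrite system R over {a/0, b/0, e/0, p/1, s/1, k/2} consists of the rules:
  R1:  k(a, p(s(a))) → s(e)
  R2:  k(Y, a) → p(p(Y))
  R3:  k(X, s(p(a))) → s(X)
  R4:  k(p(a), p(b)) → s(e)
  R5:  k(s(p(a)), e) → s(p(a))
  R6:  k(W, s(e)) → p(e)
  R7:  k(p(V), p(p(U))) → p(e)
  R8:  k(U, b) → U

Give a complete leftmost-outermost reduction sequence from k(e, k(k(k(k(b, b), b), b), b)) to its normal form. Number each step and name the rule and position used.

e

1. k(e, k(k(k(k(b, b), b), b), b))  →  k(e, k(k(k(b, b), b), b))   [R8 at 2]
2. k(e, k(k(k(b, b), b), b))  →  k(e, k(k(b, b), b))   [R8 at 2]
3. k(e, k(k(b, b), b))  →  k(e, k(b, b))   [R8 at 2]
4. k(e, k(b, b))  →  k(e, b)   [R8 at 2]
5. k(e, b)  →  e   [R8 at ε]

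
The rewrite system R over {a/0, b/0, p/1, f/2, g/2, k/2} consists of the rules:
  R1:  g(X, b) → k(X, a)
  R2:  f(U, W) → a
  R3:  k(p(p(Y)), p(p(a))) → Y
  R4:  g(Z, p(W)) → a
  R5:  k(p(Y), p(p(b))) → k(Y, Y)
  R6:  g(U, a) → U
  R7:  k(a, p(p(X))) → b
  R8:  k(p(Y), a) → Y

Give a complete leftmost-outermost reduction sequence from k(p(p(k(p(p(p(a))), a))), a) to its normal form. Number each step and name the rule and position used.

p(p(p(a)))

1. k(p(p(k(p(p(p(a))), a))), a)  →  p(k(p(p(p(a))), a))   [R8 at ε]
2. p(k(p(p(p(a))), a))  →  p(p(p(a)))   [R8 at 1]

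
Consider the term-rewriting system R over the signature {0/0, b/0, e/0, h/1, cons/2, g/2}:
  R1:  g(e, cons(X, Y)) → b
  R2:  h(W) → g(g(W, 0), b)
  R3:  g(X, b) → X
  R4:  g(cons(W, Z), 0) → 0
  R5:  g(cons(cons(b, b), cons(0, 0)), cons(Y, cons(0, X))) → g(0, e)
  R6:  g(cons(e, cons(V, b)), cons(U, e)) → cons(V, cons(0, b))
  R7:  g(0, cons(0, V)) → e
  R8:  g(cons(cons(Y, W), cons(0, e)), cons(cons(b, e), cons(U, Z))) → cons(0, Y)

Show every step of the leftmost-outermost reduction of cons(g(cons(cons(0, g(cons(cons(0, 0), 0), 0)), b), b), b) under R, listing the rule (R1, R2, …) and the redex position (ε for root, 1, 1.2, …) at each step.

cons(cons(cons(0, 0), b), b)

1. cons(g(cons(cons(0, g(cons(cons(0, 0), 0), 0)), b), b), b)  →  cons(cons(cons(0, g(cons(cons(0, 0), 0), 0)), b), b)   [R3 at 1]
2. cons(cons(cons(0, g(cons(cons(0, 0), 0), 0)), b), b)  →  cons(cons(cons(0, 0), b), b)   [R4 at 1.1.2]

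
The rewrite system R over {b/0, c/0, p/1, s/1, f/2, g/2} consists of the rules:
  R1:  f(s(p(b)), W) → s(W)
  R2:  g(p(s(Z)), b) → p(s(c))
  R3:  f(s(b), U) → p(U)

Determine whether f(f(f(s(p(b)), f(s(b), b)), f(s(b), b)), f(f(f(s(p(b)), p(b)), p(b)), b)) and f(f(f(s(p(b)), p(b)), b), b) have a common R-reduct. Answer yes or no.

Reduce t₁ = f(f(f(s(p(b)), f(s(b), b)), f(s(b), b)), f(f(f(s(p(b)), p(b)), p(b)), b)):
1. f(f(f(s(p(b)), f(s(b), b)), f(s(b), b)), f(f(f(s(p(b)), p(b)), p(b)), b))  →  f(f(s(f(s(b), b)), f(s(b), b)), f(f(f(s(p(b)), p(b)), p(b)), b))   [R1 at 1.1]
2. f(f(s(f(s(b), b)), f(s(b), b)), f(f(f(s(p(b)), p(b)), p(b)), b))  →  f(f(s(p(b)), f(s(b), b)), f(f(f(s(p(b)), p(b)), p(b)), b))   [R3 at 1.1.1]
3. f(f(s(p(b)), f(s(b), b)), f(f(f(s(p(b)), p(b)), p(b)), b))  →  f(s(f(s(b), b)), f(f(f(s(p(b)), p(b)), p(b)), b))   [R1 at 1]
4. f(s(f(s(b), b)), f(f(f(s(p(b)), p(b)), p(b)), b))  →  f(s(p(b)), f(f(f(s(p(b)), p(b)), p(b)), b))   [R3 at 1.1]
5. f(s(p(b)), f(f(f(s(p(b)), p(b)), p(b)), b))  →  s(f(f(f(s(p(b)), p(b)), p(b)), b))   [R1 at ε]
6. s(f(f(f(s(p(b)), p(b)), p(b)), b))  →  s(f(f(s(p(b)), p(b)), b))   [R1 at 1.1.1]
7. s(f(f(s(p(b)), p(b)), b))  →  s(f(s(p(b)), b))   [R1 at 1.1]
8. s(f(s(p(b)), b))  →  s(s(b))   [R1 at 1]

Reduce t₂ = f(f(f(s(p(b)), p(b)), b), b):
1. f(f(f(s(p(b)), p(b)), b), b)  →  f(f(s(p(b)), b), b)   [R1 at 1.1]
2. f(f(s(p(b)), b), b)  →  f(s(b), b)   [R1 at 1]
3. f(s(b), b)  →  p(b)   [R3 at ε]

no — NF(t₁) = s(s(b)), NF(t₂) = p(b)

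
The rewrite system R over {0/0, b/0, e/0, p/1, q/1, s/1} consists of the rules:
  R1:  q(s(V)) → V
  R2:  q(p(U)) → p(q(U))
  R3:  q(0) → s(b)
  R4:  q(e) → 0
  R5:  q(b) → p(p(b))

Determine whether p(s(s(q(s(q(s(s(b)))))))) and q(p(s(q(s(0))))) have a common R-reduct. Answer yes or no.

Reduce t₁ = p(s(s(q(s(q(s(s(b)))))))):
1. p(s(s(q(s(q(s(s(b))))))))  →  p(s(s(q(s(s(b))))))   [R1 at 1.1.1]
2. p(s(s(q(s(s(b))))))  →  p(s(s(s(b))))   [R1 at 1.1.1]

Reduce t₂ = q(p(s(q(s(0))))):
1. q(p(s(q(s(0)))))  →  p(q(s(q(s(0)))))   [R2 at ε]
2. p(q(s(q(s(0)))))  →  p(q(s(0)))   [R1 at 1]
3. p(q(s(0)))  →  p(0)   [R1 at 1]

no — NF(t₁) = p(s(s(s(b)))), NF(t₂) = p(0)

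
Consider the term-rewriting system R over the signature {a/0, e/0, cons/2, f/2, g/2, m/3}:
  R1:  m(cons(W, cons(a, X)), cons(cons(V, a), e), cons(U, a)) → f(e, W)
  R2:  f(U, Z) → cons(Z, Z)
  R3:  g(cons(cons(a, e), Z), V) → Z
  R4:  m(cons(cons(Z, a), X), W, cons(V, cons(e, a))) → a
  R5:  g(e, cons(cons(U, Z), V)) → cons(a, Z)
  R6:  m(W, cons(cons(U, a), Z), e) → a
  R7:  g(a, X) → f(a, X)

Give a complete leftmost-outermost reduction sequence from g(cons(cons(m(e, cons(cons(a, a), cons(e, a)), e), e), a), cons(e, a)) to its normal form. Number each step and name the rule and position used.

1. g(cons(cons(m(e, cons(cons(a, a), cons(e, a)), e), e), a), cons(e, a))  →  g(cons(cons(a, e), a), cons(e, a))   [R6 at 1.1.1]
2. g(cons(cons(a, e), a), cons(e, a))  →  a   [R3 at ε]

a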